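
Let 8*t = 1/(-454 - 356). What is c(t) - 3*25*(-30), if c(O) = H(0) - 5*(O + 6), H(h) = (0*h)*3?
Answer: 2877121/1296 ≈ 2220.0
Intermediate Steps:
H(h) = 0 (H(h) = 0*3 = 0)
t = -1/6480 (t = 1/(8*(-454 - 356)) = (1/8)/(-810) = (1/8)*(-1/810) = -1/6480 ≈ -0.00015432)
c(O) = -30 - 5*O (c(O) = 0 - 5*(O + 6) = 0 - 5*(6 + O) = 0 - (30 + 5*O) = 0 + (-30 - 5*O) = -30 - 5*O)
c(t) - 3*25*(-30) = (-30 - 5*(-1/6480)) - 3*25*(-30) = (-30 + 1/1296) - 75*(-30) = -38879/1296 + 2250 = 2877121/1296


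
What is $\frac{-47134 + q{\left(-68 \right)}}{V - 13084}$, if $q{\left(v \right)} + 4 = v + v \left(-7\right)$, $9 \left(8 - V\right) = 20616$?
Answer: $\frac{14019}{4610} \approx 3.041$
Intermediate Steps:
$V = - \frac{6848}{3}$ ($V = 8 - \frac{6872}{3} = - \frac{6848}{3} \approx -2282.7$)
$q{\left(v \right)} = -4 - 6 v$ ($q{\left(v \right)} = -4 + \left(v + v \left(-7\right)\right) = -4 + \left(v - 7 v\right) = -4 - 6 v$)
$\frac{-47134 + q{\left(-68 \right)}}{V - 13084} = \frac{-47134 - -404}{- \frac{6848}{3} - 13084} = \frac{-47134 + \left(-4 + 408\right)}{- \frac{46100}{3}} = \left(-47134 + 404\right) \left(- \frac{3}{46100}\right) = \left(-46730\right) \left(- \frac{3}{46100}\right) = \frac{14019}{4610}$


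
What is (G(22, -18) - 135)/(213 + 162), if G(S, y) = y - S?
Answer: -7/15 ≈ -0.46667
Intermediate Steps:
(G(22, -18) - 135)/(213 + 162) = ((-18 - 1*22) - 135)/(213 + 162) = ((-18 - 22) - 135)/375 = (-40 - 135)*(1/375) = -175*1/375 = -7/15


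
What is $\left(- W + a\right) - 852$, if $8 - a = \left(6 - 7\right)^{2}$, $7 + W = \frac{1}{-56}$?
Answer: $- \frac{46927}{56} \approx -837.98$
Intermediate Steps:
$W = - \frac{393}{56}$ ($W = -7 + \frac{1}{-56} = -7 - \frac{1}{56} = - \frac{393}{56} \approx -7.0179$)
$a = 7$ ($a = 8 - \left(6 - 7\right)^{2} = 8 - \left(-1\right)^{2} = 8 - 1 = 7$)
$\left(- W + a\right) - 852 = \left(\left(-1\right) \left(- \frac{393}{56}\right) + 7\right) - 852 = \left(\frac{393}{56} + 7\right) - 852 = \frac{785}{56} - 852 = - \frac{46927}{56}$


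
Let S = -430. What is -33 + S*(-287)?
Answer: 123377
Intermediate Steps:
-33 + S*(-287) = -33 - 430*(-287) = -33 + 123410 = 123377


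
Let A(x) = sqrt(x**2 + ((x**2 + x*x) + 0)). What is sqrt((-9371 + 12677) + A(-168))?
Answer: sqrt(3306 + 168*sqrt(3)) ≈ 59.975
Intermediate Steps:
A(x) = sqrt(3)*sqrt(x**2) (A(x) = sqrt(x**2 + ((x**2 + x**2) + 0)) = sqrt(x**2 + (2*x**2 + 0)) = sqrt(x**2 + 2*x**2) = sqrt(3*x**2) = sqrt(3)*sqrt(x**2))
sqrt((-9371 + 12677) + A(-168)) = sqrt((-9371 + 12677) + sqrt(3)*sqrt((-168)**2)) = sqrt(3306 + sqrt(3)*sqrt(28224)) = sqrt(3306 + sqrt(3)*168) = sqrt(3306 + 168*sqrt(3))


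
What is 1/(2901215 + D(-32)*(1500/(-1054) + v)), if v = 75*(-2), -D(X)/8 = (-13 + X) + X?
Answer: 527/1479783505 ≈ 3.5613e-7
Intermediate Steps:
D(X) = 104 - 16*X (D(X) = -8*((-13 + X) + X) = -8*(-13 + 2*X) = 104 - 16*X)
v = -150
1/(2901215 + D(-32)*(1500/(-1054) + v)) = 1/(2901215 + (104 - 16*(-32))*(1500/(-1054) - 150)) = 1/(2901215 + (104 + 512)*(1500*(-1/1054) - 150)) = 1/(2901215 + 616*(-750/527 - 150)) = 1/(2901215 + 616*(-79800/527)) = 1/(2901215 - 49156800/527) = 1/(1479783505/527) = 527/1479783505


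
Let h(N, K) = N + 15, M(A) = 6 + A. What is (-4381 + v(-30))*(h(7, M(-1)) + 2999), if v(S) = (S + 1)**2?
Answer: -10694340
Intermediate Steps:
v(S) = (1 + S)**2
h(N, K) = 15 + N
(-4381 + v(-30))*(h(7, M(-1)) + 2999) = (-4381 + (1 - 30)**2)*((15 + 7) + 2999) = (-4381 + (-29)**2)*(22 + 2999) = (-4381 + 841)*3021 = -3540*3021 = -10694340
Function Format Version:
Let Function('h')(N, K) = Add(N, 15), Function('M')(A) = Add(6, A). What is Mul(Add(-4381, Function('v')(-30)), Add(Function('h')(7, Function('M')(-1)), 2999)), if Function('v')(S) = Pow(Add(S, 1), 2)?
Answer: -10694340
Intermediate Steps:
Function('v')(S) = Pow(Add(1, S), 2)
Function('h')(N, K) = Add(15, N)
Mul(Add(-4381, Function('v')(-30)), Add(Function('h')(7, Function('M')(-1)), 2999)) = Mul(Add(-4381, Pow(Add(1, -30), 2)), Add(Add(15, 7), 2999)) = Mul(Add(-4381, Pow(-29, 2)), Add(22, 2999)) = Mul(Add(-4381, 841), 3021) = Mul(-3540, 3021) = -10694340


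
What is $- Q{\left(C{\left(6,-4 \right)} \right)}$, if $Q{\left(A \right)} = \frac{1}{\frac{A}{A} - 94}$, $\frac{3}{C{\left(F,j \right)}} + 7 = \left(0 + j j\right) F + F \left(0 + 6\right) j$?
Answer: $\frac{1}{93} \approx 0.010753$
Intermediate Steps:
$C{\left(F,j \right)} = \frac{3}{-7 + F j^{2} + 6 F j}$ ($C{\left(F,j \right)} = \frac{3}{-7 + \left(\left(0 + j j\right) F + F \left(0 + 6\right) j\right)} = \frac{3}{-7 + \left(\left(0 + j^{2}\right) F + F 6 j\right)} = \frac{3}{-7 + \left(j^{2} F + 6 F j\right)} = \frac{3}{-7 + \left(F j^{2} + 6 F j\right)} = \frac{3}{-7 + F j^{2} + 6 F j}$)
$Q{\left(A \right)} = - \frac{1}{93}$ ($Q{\left(A \right)} = \frac{1}{1 - 94} = \frac{1}{-93} = - \frac{1}{93}$)
$- Q{\left(C{\left(6,-4 \right)} \right)} = \left(-1\right) \left(- \frac{1}{93}\right) = \frac{1}{93}$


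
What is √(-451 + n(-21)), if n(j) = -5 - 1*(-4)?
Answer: 2*I*√113 ≈ 21.26*I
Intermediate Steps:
n(j) = -1 (n(j) = -5 + 4 = -1)
√(-451 + n(-21)) = √(-451 - 1) = √(-452) = 2*I*√113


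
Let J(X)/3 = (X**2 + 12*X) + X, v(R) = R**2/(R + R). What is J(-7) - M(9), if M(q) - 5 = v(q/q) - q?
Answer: -245/2 ≈ -122.50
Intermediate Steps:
v(R) = R/2 (v(R) = R**2/((2*R)) = (1/(2*R))*R**2 = R/2)
J(X) = 3*X**2 + 39*X (J(X) = 3*((X**2 + 12*X) + X) = 3*(X**2 + 13*X) = 3*X**2 + 39*X)
M(q) = 11/2 - q (M(q) = 5 + ((q/q)/2 - q) = 5 + ((1/2)*1 - q) = 5 + (1/2 - q) = 11/2 - q)
J(-7) - M(9) = 3*(-7)*(13 - 7) - (11/2 - 1*9) = 3*(-7)*6 - (11/2 - 9) = -126 - 1*(-7/2) = -126 + 7/2 = -245/2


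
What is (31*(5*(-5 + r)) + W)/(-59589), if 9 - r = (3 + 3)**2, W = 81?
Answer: 4879/59589 ≈ 0.081877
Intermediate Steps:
r = -27 (r = 9 - (3 + 3)**2 = 9 - 1*6**2 = 9 - 1*36 = 9 - 36 = -27)
(31*(5*(-5 + r)) + W)/(-59589) = (31*(5*(-5 - 27)) + 81)/(-59589) = (31*(5*(-32)) + 81)*(-1/59589) = (31*(-160) + 81)*(-1/59589) = (-4960 + 81)*(-1/59589) = -4879*(-1/59589) = 4879/59589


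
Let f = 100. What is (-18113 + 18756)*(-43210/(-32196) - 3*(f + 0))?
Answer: -3091412185/16098 ≈ -1.9204e+5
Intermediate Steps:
(-18113 + 18756)*(-43210/(-32196) - 3*(f + 0)) = (-18113 + 18756)*(-43210/(-32196) - 3*(100 + 0)) = 643*(-43210*(-1/32196) - 3*100) = 643*(21605/16098 - 300) = 643*(-4807795/16098) = -3091412185/16098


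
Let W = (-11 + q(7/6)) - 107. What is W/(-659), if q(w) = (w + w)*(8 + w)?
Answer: 1739/11862 ≈ 0.14660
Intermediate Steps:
q(w) = 2*w*(8 + w) (q(w) = (2*w)*(8 + w) = 2*w*(8 + w))
W = -1739/18 (W = (-11 + 2*(7/6)*(8 + 7/6)) - 107 = (-11 + 2*(7/6)*(55/6)) - 107 = (-11 + 385/18) - 107 = 187/18 - 107 = -1739/18 ≈ -96.611)
W/(-659) = -1739/18/(-659) = -1739/18*(-1/659) = 1739/11862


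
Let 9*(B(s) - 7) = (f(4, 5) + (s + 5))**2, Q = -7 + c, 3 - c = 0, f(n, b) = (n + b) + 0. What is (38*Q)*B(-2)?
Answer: -3496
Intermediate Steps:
f(n, b) = b + n (f(n, b) = (b + n) + 0 = b + n)
c = 3 (c = 3 - 1*0 = 3 + 0 = 3)
Q = -4 (Q = -7 + 3 = -4)
B(s) = 7 + (14 + s)**2/9 (B(s) = 7 + ((5 + 4) + (s + 5))**2/9 = 7 + (9 + (5 + s))**2/9 = 7 + (14 + s)**2/9)
(38*Q)*B(-2) = (38*(-4))*(7 + (14 - 2)**2/9) = -152*(7 + (1/9)*12**2) = -152*(7 + (1/9)*144) = -152*(7 + 16) = -152*23 = -3496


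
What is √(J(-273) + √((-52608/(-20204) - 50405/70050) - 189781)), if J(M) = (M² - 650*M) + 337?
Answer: √(1263501607252775871600 + 70764510*I*√950340912708584923710)/70764510 ≈ 502.31 + 0.43363*I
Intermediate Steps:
J(M) = 337 + M² - 650*M
√(J(-273) + √((-52608/(-20204) - 50405/70050) - 189781)) = √((337 + (-273)² - 650*(-273)) + √((-52608/(-20204) - 50405/70050) - 189781)) = √((337 + 74529 + 177450) + √((-52608*(-1/20204) - 50405*1/70050) - 189781)) = √(252316 + √((13152/5051 - 10081/14010) - 189781)) = √(252316 + √(133340389/70764510 - 189781)) = √(252316 + √(-13429626131921/70764510)) = √(252316 + I*√950340912708584923710/70764510)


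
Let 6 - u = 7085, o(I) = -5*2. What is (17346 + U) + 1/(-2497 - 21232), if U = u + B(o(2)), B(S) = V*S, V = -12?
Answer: 246473122/23729 ≈ 10387.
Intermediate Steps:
o(I) = -10
u = -7079 (u = 6 - 1*7085 = 6 - 7085 = -7079)
B(S) = -12*S
U = -6959 (U = -7079 - 12*(-10) = -7079 + 120 = -6959)
(17346 + U) + 1/(-2497 - 21232) = (17346 - 6959) + 1/(-2497 - 21232) = 10387 + 1/(-23729) = 10387 - 1/23729 = 246473122/23729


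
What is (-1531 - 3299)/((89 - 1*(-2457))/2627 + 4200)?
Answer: -6344205/5517973 ≈ -1.1497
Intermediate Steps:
(-1531 - 3299)/((89 - 1*(-2457))/2627 + 4200) = -4830/((89 + 2457)*(1/2627) + 4200) = -4830/(2546*(1/2627) + 4200) = -4830/(2546/2627 + 4200) = -4830/11035946/2627 = -4830*2627/11035946 = -6344205/5517973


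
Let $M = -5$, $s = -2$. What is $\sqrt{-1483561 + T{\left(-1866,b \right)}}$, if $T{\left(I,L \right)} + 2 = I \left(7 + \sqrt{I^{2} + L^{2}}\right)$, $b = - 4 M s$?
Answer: $\sqrt{-1496625 - 3732 \sqrt{870889}} \approx 2231.5 i$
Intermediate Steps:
$b = -40$ ($b = \left(-4\right) \left(-5\right) \left(-2\right) = 20 \left(-2\right) = -40$)
$T{\left(I,L \right)} = -2 + I \left(7 + \sqrt{I^{2} + L^{2}}\right)$
$\sqrt{-1483561 + T{\left(-1866,b \right)}} = \sqrt{-1483561 - \left(13064 + 1866 \sqrt{\left(-1866\right)^{2} + \left(-40\right)^{2}}\right)} = \sqrt{-1483561 - \left(13064 + 1866 \sqrt{3481956 + 1600}\right)} = \sqrt{-1483561 - \left(13064 + 3732 \sqrt{870889}\right)} = \sqrt{-1496625 - 3732 \sqrt{870889}}$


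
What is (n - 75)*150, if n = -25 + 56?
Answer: -6600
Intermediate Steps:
n = 31
(n - 75)*150 = (31 - 75)*150 = -44*150 = -6600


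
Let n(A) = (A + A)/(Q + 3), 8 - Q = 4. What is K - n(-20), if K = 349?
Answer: 2483/7 ≈ 354.71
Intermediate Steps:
Q = 4 (Q = 8 - 1*4 = 8 - 4 = 4)
n(A) = 2*A/7 (n(A) = (A + A)/(4 + 3) = (2*A)/7 = (2*A)*(⅐) = 2*A/7)
K - n(-20) = 349 - 2*(-20)/7 = 349 - 1*(-40/7) = 349 + 40/7 = 2483/7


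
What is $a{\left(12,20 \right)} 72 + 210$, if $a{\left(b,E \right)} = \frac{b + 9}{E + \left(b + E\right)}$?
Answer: $\frac{3108}{13} \approx 239.08$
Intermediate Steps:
$a{\left(b,E \right)} = \frac{9 + b}{b + 2 E}$ ($a{\left(b,E \right)} = \frac{9 + b}{E + \left(E + b\right)} = \frac{9 + b}{b + 2 E}$)
$a{\left(12,20 \right)} 72 + 210 = \frac{9 + 12}{12 + 2 \cdot 20} \cdot 72 + 210 = \frac{1}{12 + 40} \cdot 21 \cdot 72 + 210 = \frac{1}{52} \cdot 21 \cdot 72 + 210 = \frac{21}{52} \cdot 72 + 210 = \frac{378}{13} + 210 = \frac{3108}{13}$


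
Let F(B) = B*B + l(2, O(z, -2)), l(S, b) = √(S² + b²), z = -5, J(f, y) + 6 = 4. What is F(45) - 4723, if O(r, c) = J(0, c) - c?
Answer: -2696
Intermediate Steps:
J(f, y) = -2 (J(f, y) = -6 + 4 = -2)
O(r, c) = -2 - c
F(B) = 2 + B² (F(B) = B*B + √(2² + (-2 - 1*(-2))²) = B² + √(4 + (-2 + 2)²) = B² + √(4 + 0²) = B² + √(4 + 0) = B² + √4 = B² + 2 = 2 + B²)
F(45) - 4723 = (2 + 45²) - 4723 = (2 + 2025) - 4723 = 2027 - 4723 = -2696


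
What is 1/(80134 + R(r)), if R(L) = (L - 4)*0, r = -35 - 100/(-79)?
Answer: 1/80134 ≈ 1.2479e-5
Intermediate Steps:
r = -2665/79 (r = -35 - 100*(-1)/79 = -35 - 1*(-100/79) = -35 + 100/79 = -2665/79 ≈ -33.734)
R(L) = 0 (R(L) = (-4 + L)*0 = 0)
1/(80134 + R(r)) = 1/(80134 + 0) = 1/80134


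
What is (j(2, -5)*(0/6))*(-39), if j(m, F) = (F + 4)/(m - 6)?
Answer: 0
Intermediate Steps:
j(m, F) = (4 + F)/(-6 + m)
(j(2, -5)*(0/6))*(-39) = (((4 - 5)/(-6 + 2))*(0/6))*(-39) = ((-1/(-4))*((⅙)*0))*(-39) = (-¼*(-1)*0)*(-39) = ((¼)*0)*(-39) = 0*(-39) = 0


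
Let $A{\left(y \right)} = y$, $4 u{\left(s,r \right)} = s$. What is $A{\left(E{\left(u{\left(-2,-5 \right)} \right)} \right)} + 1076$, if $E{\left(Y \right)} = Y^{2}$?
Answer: $\frac{4305}{4} \approx 1076.3$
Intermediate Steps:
$u{\left(s,r \right)} = \frac{s}{4}$
$A{\left(E{\left(u{\left(-2,-5 \right)} \right)} \right)} + 1076 = \left(\frac{1}{4} \left(-2\right)\right)^{2} + 1076 = \left(- \frac{1}{2}\right)^{2} + 1076 = \frac{1}{4} + 1076 = \frac{4305}{4}$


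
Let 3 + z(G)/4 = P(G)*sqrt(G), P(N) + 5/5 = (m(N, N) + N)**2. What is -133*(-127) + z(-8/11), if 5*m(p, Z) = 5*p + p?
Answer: 16879 + 312*I*sqrt(22)/275 ≈ 16879.0 + 5.3215*I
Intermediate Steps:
m(p, Z) = 6*p/5 (m(p, Z) = (5*p + p)/5 = (6*p)/5 = 6*p/5)
P(N) = -1 + 121*N**2/25 (P(N) = -1 + (6*N/5 + N)**2 = -1 + (11*N/5)**2 = -1 + 121*N**2/25)
z(G) = -12 + 4*sqrt(G)*(-1 + 121*G**2/25) (z(G) = -12 + 4*((-1 + 121*G**2/25)*sqrt(G)) = -12 + 4*(sqrt(G)*(-1 + 121*G**2/25)) = -12 + 4*sqrt(G)*(-1 + 121*G**2/25))
-133*(-127) + z(-8/11) = -133*(-127) + (-12 + sqrt(-8/11)*(-4 + 484*(-8/11)**2/25)) = 16891 + (-12 + sqrt(-8*1/11)*(-4 + 484*(-8*1/11)**2/25)) = 16891 + (-12 + sqrt(-8/11)*(-4 + 484*(-8/11)**2/25)) = 16891 + (-12 + (2*I*sqrt(22)/11)*(-4 + (484/25)*(64/121))) = 16891 + (-12 + (2*I*sqrt(22)/11)*(-4 + 256/25)) = 16891 + (-12 + (2*I*sqrt(22)/11)*(156/25)) = 16891 + (-12 + 312*I*sqrt(22)/275) = 16879 + 312*I*sqrt(22)/275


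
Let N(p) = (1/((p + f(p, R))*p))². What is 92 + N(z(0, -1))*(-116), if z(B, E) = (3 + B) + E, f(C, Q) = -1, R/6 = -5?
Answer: 63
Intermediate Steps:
R = -30 (R = 6*(-5) = -30)
z(B, E) = 3 + B + E
N(p) = 1/(p²*(-1 + p)²) (N(p) = (1/((p - 1)*p))² = (1/((-1 + p)*p))² = (1/(p*(-1 + p)))² = 1/(p²*(-1 + p)²))
92 + N(z(0, -1))*(-116) = 92 + (1/((3 + 0 - 1)²*(-1 + (3 + 0 - 1))²))*(-116) = 92 + (1/(2²*(-1 + 2)²))*(-116) = 92 + ((¼)/1²)*(-116) = 92 + ((¼)*1)*(-116) = 92 + (¼)*(-116) = 92 - 29 = 63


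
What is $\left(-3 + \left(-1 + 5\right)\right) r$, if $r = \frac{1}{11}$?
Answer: $\frac{1}{11} \approx 0.090909$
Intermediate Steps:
$r = \frac{1}{11} \approx 0.090909$
$\left(-3 + \left(-1 + 5\right)\right) r = \left(-3 + \left(-1 + 5\right)\right) \frac{1}{11} = \left(-3 + 4\right) \frac{1}{11} = 1 \cdot \frac{1}{11} = \frac{1}{11}$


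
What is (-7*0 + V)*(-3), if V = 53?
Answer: -159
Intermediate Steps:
(-7*0 + V)*(-3) = (-7*0 + 53)*(-3) = (0 + 53)*(-3) = 53*(-3) = -159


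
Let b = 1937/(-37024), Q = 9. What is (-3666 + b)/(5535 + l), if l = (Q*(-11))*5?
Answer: -10440917/14353920 ≈ -0.72739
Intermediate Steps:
b = -149/2848 (b = 1937*(-1/37024) = -149/2848 ≈ -0.052317)
l = -495 (l = (9*(-11))*5 = -99*5 = -495)
(-3666 + b)/(5535 + l) = (-3666 - 149/2848)/(5535 - 495) = -10440917/2848/5040 = -10440917/2848*1/5040 = -10440917/14353920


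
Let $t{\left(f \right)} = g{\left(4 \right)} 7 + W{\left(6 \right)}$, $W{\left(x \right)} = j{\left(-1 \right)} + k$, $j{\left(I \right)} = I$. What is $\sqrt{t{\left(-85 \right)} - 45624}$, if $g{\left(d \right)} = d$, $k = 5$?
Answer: $2 i \sqrt{11398} \approx 213.52 i$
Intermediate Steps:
$W{\left(x \right)} = 4$ ($W{\left(x \right)} = -1 + 5 = 4$)
$t{\left(f \right)} = 32$ ($t{\left(f \right)} = 4 \cdot 7 + 4 = 28 + 4 = 32$)
$\sqrt{t{\left(-85 \right)} - 45624} = \sqrt{32 - 45624} = \sqrt{-45592} = 2 i \sqrt{11398}$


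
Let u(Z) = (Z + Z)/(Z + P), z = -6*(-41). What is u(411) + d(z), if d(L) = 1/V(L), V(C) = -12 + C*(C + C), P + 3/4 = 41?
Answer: 79583113/43688220 ≈ 1.8216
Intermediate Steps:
P = 161/4 (P = -3/4 + 41 = 161/4 ≈ 40.250)
z = 246
u(Z) = 2*Z/(161/4 + Z) (u(Z) = (Z + Z)/(Z + 161/4) = (2*Z)/(161/4 + Z) = 2*Z/(161/4 + Z))
V(C) = -12 + 2*C**2 (V(C) = -12 + C*(2*C) = -12 + 2*C**2)
d(L) = 1/(-12 + 2*L**2)
u(411) + d(z) = 8*411/(161 + 4*411) + 1/(2*(-6 + 246**2)) = 8*411/(161 + 1644) + 1/(2*(-6 + 60516)) = 8*411/1805 + (1/2)/60510 = 8*411*(1/1805) + (1/2)*(1/60510) = 3288/1805 + 1/121020 = 79583113/43688220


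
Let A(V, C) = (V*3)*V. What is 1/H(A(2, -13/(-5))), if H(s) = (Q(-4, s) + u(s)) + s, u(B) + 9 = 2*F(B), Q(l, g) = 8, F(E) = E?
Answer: 1/35 ≈ 0.028571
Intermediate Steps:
A(V, C) = 3*V**2 (A(V, C) = (3*V)*V = 3*V**2)
u(B) = -9 + 2*B
H(s) = -1 + 3*s (H(s) = (8 + (-9 + 2*s)) + s = (-1 + 2*s) + s = -1 + 3*s)
1/H(A(2, -13/(-5))) = 1/(-1 + 3*(3*2**2)) = 1/(-1 + 3*(3*4)) = 1/(-1 + 3*12) = 1/(-1 + 36) = 1/35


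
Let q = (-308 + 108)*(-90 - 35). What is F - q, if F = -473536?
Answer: -498536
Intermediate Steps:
q = 25000 (q = -200*(-125) = 25000)
F - q = -473536 - 1*25000 = -473536 - 25000 = -498536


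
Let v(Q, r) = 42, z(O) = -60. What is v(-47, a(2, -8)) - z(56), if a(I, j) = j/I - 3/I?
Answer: 102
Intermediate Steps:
a(I, j) = -3/I + j/I
v(-47, a(2, -8)) - z(56) = 42 - 1*(-60) = 42 + 60 = 102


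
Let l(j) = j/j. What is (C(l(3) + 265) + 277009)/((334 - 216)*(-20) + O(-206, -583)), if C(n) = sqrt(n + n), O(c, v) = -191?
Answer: -277009/2551 - 2*sqrt(133)/2551 ≈ -108.60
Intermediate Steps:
l(j) = 1
C(n) = sqrt(2)*sqrt(n) (C(n) = sqrt(2*n) = sqrt(2)*sqrt(n))
(C(l(3) + 265) + 277009)/((334 - 216)*(-20) + O(-206, -583)) = (sqrt(2)*sqrt(1 + 265) + 277009)/((334 - 216)*(-20) - 191) = (sqrt(2)*sqrt(266) + 277009)/(118*(-20) - 191) = (2*sqrt(133) + 277009)/(-2360 - 191) = (277009 + 2*sqrt(133))/(-2551) = (277009 + 2*sqrt(133))*(-1/2551) = -277009/2551 - 2*sqrt(133)/2551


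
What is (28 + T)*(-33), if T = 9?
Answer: -1221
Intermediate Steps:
(28 + T)*(-33) = (28 + 9)*(-33) = 37*(-33) = -1221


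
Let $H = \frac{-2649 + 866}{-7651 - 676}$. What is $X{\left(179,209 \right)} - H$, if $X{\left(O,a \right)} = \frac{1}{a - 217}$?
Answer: $- \frac{22591}{66616} \approx -0.33912$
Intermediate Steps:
$X{\left(O,a \right)} = \frac{1}{-217 + a}$
$H = \frac{1783}{8327}$ ($H = - \frac{1783}{-8327} = \left(-1783\right) \left(- \frac{1}{8327}\right) = \frac{1783}{8327} \approx 0.21412$)
$X{\left(179,209 \right)} - H = \frac{1}{-217 + 209} - \frac{1783}{8327} = \frac{1}{-8} - \frac{1783}{8327} = - \frac{1}{8} - \frac{1783}{8327} = - \frac{22591}{66616}$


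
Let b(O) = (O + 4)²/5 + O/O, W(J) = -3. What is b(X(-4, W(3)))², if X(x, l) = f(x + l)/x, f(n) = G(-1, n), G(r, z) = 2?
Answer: 4761/400 ≈ 11.902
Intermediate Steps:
f(n) = 2
X(x, l) = 2/x
b(O) = 1 + (4 + O)²/5 (b(O) = (4 + O)²*(⅕) + 1 = (4 + O)²/5 + 1 = 1 + (4 + O)²/5)
b(X(-4, W(3)))² = (1 + (4 + 2/(-4))²/5)² = (1 + (4 + 2*(-¼))²/5)² = (1 + (4 - ½)²/5)² = (1 + (7/2)²/5)² = (1 + (⅕)*(49/4))² = (1 + 49/20)² = (69/20)² = 4761/400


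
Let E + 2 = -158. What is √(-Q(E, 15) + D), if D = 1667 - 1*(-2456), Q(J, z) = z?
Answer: 2*√1027 ≈ 64.094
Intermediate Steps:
E = -160 (E = -2 - 158 = -160)
D = 4123 (D = 1667 + 2456 = 4123)
√(-Q(E, 15) + D) = √(-1*15 + 4123) = √(-15 + 4123) = √4108 = 2*√1027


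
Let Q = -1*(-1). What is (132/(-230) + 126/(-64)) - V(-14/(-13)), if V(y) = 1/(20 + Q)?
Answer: -200177/77280 ≈ -2.5903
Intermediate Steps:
Q = 1
V(y) = 1/21 (V(y) = 1/(20 + 1) = 1/21)
(132/(-230) + 126/(-64)) - V(-14/(-13)) = (132/(-230) + 126/(-64)) - 1*1/21 = (132*(-1/230) + 126*(-1/64)) - 1/21 = (-66/115 - 63/32) - 1/21 = -9357/3680 - 1/21 = -200177/77280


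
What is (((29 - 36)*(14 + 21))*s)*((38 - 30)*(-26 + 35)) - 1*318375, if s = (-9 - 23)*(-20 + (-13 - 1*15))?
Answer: -27413415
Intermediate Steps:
s = 1536 (s = -32*(-20 + (-13 - 15)) = -32*(-20 - 28) = -32*(-48) = 1536)
(((29 - 36)*(14 + 21))*s)*((38 - 30)*(-26 + 35)) - 1*318375 = (((29 - 36)*(14 + 21))*1536)*((38 - 30)*(-26 + 35)) - 1*318375 = (-7*35*1536)*(8*9) - 318375 = -245*1536*72 - 318375 = -376320*72 - 318375 = -27095040 - 318375 = -27413415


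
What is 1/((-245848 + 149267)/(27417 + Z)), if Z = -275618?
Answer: 248201/96581 ≈ 2.5699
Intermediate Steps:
1/((-245848 + 149267)/(27417 + Z)) = 1/((-245848 + 149267)/(27417 - 275618)) = 1/(-96581/(-248201)) = 1/(-96581*(-1/248201)) = 1/(96581/248201) = 248201/96581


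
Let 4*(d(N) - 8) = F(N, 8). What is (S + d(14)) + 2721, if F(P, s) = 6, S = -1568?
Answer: 2325/2 ≈ 1162.5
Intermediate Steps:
d(N) = 19/2 (d(N) = 8 + (¼)*6 = 8 + 3/2 = 19/2)
(S + d(14)) + 2721 = (-1568 + 19/2) + 2721 = -3117/2 + 2721 = 2325/2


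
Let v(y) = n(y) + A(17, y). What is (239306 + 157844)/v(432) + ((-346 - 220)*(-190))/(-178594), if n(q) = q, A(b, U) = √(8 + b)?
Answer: 35440806060/39022789 ≈ 908.21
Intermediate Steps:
v(y) = 5 + y (v(y) = y + √(8 + 17) = y + √25 = y + 5 = 5 + y)
(239306 + 157844)/v(432) + ((-346 - 220)*(-190))/(-178594) = (239306 + 157844)/(5 + 432) + ((-346 - 220)*(-190))/(-178594) = 397150/437 - 566*(-190)*(-1/178594) = 397150*(1/437) + 107540*(-1/178594) = 397150/437 - 53770/89297 = 35440806060/39022789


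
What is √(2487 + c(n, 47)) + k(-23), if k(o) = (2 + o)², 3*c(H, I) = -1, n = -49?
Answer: 441 + 2*√5595/3 ≈ 490.87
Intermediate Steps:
c(H, I) = -⅓ (c(H, I) = (⅓)*(-1) = -⅓)
√(2487 + c(n, 47)) + k(-23) = √(2487 - ⅓) + (2 - 23)² = √(7460/3) + (-21)² = 2*√5595/3 + 441 = 441 + 2*√5595/3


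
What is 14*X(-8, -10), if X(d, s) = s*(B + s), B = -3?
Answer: 1820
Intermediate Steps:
X(d, s) = s*(-3 + s)
14*X(-8, -10) = 14*(-10*(-3 - 10)) = 14*(-10*(-13)) = 14*130 = 1820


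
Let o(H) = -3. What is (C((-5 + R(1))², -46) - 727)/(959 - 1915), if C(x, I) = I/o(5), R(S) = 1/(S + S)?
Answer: 2135/2868 ≈ 0.74442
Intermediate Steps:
R(S) = 1/(2*S)
C(x, I) = -I/3 (C(x, I) = I/(-3) = I*(-⅓) = -I/3)
(C((-5 + R(1))², -46) - 727)/(959 - 1915) = (-⅓*(-46) - 727)/(959 - 1915) = (46/3 - 727)/(-956) = -2135/3*(-1/956) = 2135/2868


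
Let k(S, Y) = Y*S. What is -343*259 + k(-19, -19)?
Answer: -88476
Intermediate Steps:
k(S, Y) = S*Y
-343*259 + k(-19, -19) = -343*259 - 19*(-19) = -88837 + 361 = -88476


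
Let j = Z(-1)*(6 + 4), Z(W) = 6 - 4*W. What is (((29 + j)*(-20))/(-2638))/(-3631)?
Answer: -1290/4789289 ≈ -0.00026935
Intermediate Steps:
j = 100 (j = (6 - 4*(-1))*(6 + 4) = (6 + 4)*10 = 10*10 = 100)
(((29 + j)*(-20))/(-2638))/(-3631) = (((29 + 100)*(-20))/(-2638))/(-3631) = ((129*(-20))*(-1/2638))*(-1/3631) = -2580*(-1/2638)*(-1/3631) = (1290/1319)*(-1/3631) = -1290/4789289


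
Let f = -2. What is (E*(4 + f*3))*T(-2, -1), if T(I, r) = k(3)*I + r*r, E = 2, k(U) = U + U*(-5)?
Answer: -100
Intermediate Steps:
k(U) = -4*U (k(U) = U - 5*U = -4*U)
T(I, r) = r**2 - 12*I (T(I, r) = (-4*3)*I + r*r = -12*I + r**2 = r**2 - 12*I)
(E*(4 + f*3))*T(-2, -1) = (2*(4 - 2*3))*((-1)**2 - 12*(-2)) = (2*(4 - 6))*(1 + 24) = (2*(-2))*25 = -4*25 = -100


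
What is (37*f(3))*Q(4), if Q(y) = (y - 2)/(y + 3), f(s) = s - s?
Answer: 0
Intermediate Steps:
f(s) = 0
Q(y) = (-2 + y)/(3 + y)
(37*f(3))*Q(4) = (37*0)*((-2 + 4)/(3 + 4)) = 0*(2/7) = 0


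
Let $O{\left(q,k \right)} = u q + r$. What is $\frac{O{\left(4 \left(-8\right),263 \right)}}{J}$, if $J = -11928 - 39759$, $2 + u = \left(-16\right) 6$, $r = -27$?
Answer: $- \frac{3109}{51687} \approx -0.060151$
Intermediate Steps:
$u = -98$ ($u = -2 - 96 = -98$)
$O{\left(q,k \right)} = -27 - 98 q$ ($O{\left(q,k \right)} = - 98 q - 27 = -27 - 98 q$)
$J = -51687$ ($J = -11928 - 39759 = -51687$)
$\frac{O{\left(4 \left(-8\right),263 \right)}}{J} = \frac{-27 - 98 \cdot 4 \left(-8\right)}{-51687} = \left(-27 - -3136\right) \left(- \frac{1}{51687}\right) = \left(-27 + 3136\right) \left(- \frac{1}{51687}\right) = 3109 \left(- \frac{1}{51687}\right) = - \frac{3109}{51687}$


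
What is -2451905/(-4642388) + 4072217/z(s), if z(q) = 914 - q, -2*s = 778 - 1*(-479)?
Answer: 37817186795317/14321766980 ≈ 2640.5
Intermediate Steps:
s = -1257/2 (s = -(778 - 1*(-479))/2 = -(778 + 479)/2 = -½*1257 = -1257/2 ≈ -628.50)
-2451905/(-4642388) + 4072217/z(s) = -2451905/(-4642388) + 4072217/(914 - 1*(-1257/2)) = -2451905*(-1/4642388) + 4072217/(914 + 1257/2) = 2451905/4642388 + 4072217/(3085/2) = 2451905/4642388 + 4072217*(2/3085) = 2451905/4642388 + 8144434/3085 = 37817186795317/14321766980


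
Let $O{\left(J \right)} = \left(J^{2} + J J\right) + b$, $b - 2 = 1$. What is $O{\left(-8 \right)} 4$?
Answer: $524$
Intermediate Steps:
$b = 3$ ($b = 2 + 1 = 3$)
$O{\left(J \right)} = 3 + 2 J^{2}$ ($O{\left(J \right)} = \left(J^{2} + J J\right) + 3 = \left(J^{2} + J^{2}\right) + 3 = 2 J^{2} + 3 = 3 + 2 J^{2}$)
$O{\left(-8 \right)} 4 = \left(3 + 2 \left(-8\right)^{2}\right) 4 = \left(3 + 2 \cdot 64\right) 4 = \left(3 + 128\right) 4 = 131 \cdot 4 = 524$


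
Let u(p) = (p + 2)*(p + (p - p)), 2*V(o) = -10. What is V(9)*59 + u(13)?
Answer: -100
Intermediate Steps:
V(o) = -5 (V(o) = (½)*(-10) = -5)
u(p) = p*(2 + p) (u(p) = (2 + p)*(p + 0) = (2 + p)*p = p*(2 + p))
V(9)*59 + u(13) = -5*59 + 13*(2 + 13) = -295 + 13*15 = -295 + 195 = -100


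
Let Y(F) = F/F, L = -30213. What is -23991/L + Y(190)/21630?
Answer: 57661727/72611910 ≈ 0.79411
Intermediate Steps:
Y(F) = 1
-23991/L + Y(190)/21630 = -23991/(-30213) + 1/21630 = -23991*(-1/30213) + 1*(1/21630) = 7997/10071 + 1/21630 = 57661727/72611910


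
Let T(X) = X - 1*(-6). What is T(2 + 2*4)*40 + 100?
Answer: 740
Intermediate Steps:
T(X) = 6 + X (T(X) = X + 6 = 6 + X)
T(2 + 2*4)*40 + 100 = (6 + (2 + 2*4))*40 + 100 = (6 + (2 + 8))*40 + 100 = (6 + 10)*40 + 100 = 16*40 + 100 = 640 + 100 = 740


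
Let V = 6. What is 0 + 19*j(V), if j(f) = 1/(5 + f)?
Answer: 19/11 ≈ 1.7273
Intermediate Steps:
0 + 19*j(V) = 0 + 19/(5 + 6) = 0 + 19/11 = 19/11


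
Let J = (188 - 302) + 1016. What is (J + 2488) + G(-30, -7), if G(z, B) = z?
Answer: 3360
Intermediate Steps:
J = 902 (J = -114 + 1016 = 902)
(J + 2488) + G(-30, -7) = (902 + 2488) - 30 = 3390 - 30 = 3360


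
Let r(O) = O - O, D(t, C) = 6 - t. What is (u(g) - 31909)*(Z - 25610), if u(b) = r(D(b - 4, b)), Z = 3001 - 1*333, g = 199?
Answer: 732056278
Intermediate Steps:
r(O) = 0
Z = 2668 (Z = 3001 - 333 = 2668)
u(b) = 0
(u(g) - 31909)*(Z - 25610) = (0 - 31909)*(2668 - 25610) = -31909*(-22942) = 732056278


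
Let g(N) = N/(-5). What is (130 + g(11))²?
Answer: 408321/25 ≈ 16333.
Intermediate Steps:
g(N) = -N/5 (g(N) = N*(-⅕) = -N/5)
(130 + g(11))² = (130 - ⅕*11)² = (130 - 11/5)² = (639/5)² = 408321/25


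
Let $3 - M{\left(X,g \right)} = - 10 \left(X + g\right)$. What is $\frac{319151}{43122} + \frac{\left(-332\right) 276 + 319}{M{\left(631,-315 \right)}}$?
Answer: $- \frac{2928124573}{136394886} \approx -21.468$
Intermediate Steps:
$M{\left(X,g \right)} = 3 + 10 X + 10 g$ ($M{\left(X,g \right)} = 3 - - 10 \left(X + g\right) = 3 - \left(- 10 X - 10 g\right) = 3 + \left(10 X + 10 g\right) = 3 + 10 X + 10 g$)
$\frac{319151}{43122} + \frac{\left(-332\right) 276 + 319}{M{\left(631,-315 \right)}} = \frac{319151}{43122} + \frac{\left(-332\right) 276 + 319}{3 + 10 \cdot 631 + 10 \left(-315\right)} = 319151 \cdot \frac{1}{43122} + \frac{-91632 + 319}{3 + 6310 - 3150} = \frac{319151}{43122} - \frac{91313}{3163} = - \frac{2928124573}{136394886}$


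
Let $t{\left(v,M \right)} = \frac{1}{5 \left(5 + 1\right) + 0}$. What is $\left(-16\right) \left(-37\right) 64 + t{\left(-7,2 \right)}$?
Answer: $\frac{1136641}{30} \approx 37888.0$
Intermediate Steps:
$t{\left(v,M \right)} = \frac{1}{30}$ ($t{\left(v,M \right)} = \frac{1}{5 \cdot 6 + 0} = \frac{1}{30 + 0} = \frac{1}{30}$)
$\left(-16\right) \left(-37\right) 64 + t{\left(-7,2 \right)} = \left(-16\right) \left(-37\right) 64 + \frac{1}{30} = 592 \cdot 64 + \frac{1}{30} = 37888 + \frac{1}{30} = \frac{1136641}{30}$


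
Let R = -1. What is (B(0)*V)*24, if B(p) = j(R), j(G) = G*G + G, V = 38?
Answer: 0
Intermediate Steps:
j(G) = G + G² (j(G) = G² + G = G + G²)
B(p) = 0 (B(p) = -(1 - 1) = -1*0 = 0)
(B(0)*V)*24 = (0*38)*24 = 0*24 = 0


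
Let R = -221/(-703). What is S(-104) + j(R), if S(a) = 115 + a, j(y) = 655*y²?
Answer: 37427154/494209 ≈ 75.731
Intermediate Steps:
R = 221/703 (R = -221*(-1/703) = 221/703 ≈ 0.31437)
S(-104) + j(R) = (115 - 104) + 655*(221/703)² = 11 + 655*(48841/494209) = 11 + 31990855/494209 = 37427154/494209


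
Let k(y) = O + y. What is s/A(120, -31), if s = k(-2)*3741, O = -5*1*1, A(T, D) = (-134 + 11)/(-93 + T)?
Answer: 235683/41 ≈ 5748.4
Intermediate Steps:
A(T, D) = -123/(-93 + T)
O = -5 (O = -5*1 = -5)
k(y) = -5 + y
s = -26187 (s = (-5 - 2)*3741 = -7*3741 = -26187)
s/A(120, -31) = -26187/((-123/(-93 + 120))) = -26187/((-123/27)) = -26187/((-123*1/27)) = -26187/(-41/9) = -26187*(-9/41) = 235683/41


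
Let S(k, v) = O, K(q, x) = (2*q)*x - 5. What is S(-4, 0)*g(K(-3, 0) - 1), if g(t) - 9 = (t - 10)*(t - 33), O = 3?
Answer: 1899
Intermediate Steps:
K(q, x) = -5 + 2*q*x (K(q, x) = 2*q*x - 5 = -5 + 2*q*x)
S(k, v) = 3
g(t) = 9 + (-33 + t)*(-10 + t) (g(t) = 9 + (t - 10)*(t - 33) = 9 + (-10 + t)*(-33 + t) = 9 + (-33 + t)*(-10 + t))
S(-4, 0)*g(K(-3, 0) - 1) = 3*(339 + ((-5 + 2*(-3)*0) - 1)² - 43*((-5 + 2*(-3)*0) - 1)) = 3*(339 + ((-5 + 0) - 1)² - 43*((-5 + 0) - 1)) = 3*(339 + (-5 - 1)² - 43*(-5 - 1)) = 3*(339 + (-6)² - 43*(-6)) = 3*(339 + 36 + 258) = 3*633 = 1899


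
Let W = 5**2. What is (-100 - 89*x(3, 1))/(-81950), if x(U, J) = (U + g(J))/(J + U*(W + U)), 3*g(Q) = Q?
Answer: 2639/2089725 ≈ 0.0012628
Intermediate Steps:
W = 25
g(Q) = Q/3
x(U, J) = (U + J/3)/(J + U*(25 + U))
(-100 - 89*x(3, 1))/(-81950) = (-100 - 89*(3 + (1/3)*1)/(1 + 3**2 + 25*3))/(-81950) = (-100 - 89*(3 + 1/3)/(1 + 9 + 75))*(-1/81950) = (-100 - 89*10/(85*3))*(-1/81950) = (-100 - 89*2/51)*(-1/81950) = (-100 - 178/51)*(-1/81950) = -5278/51*(-1/81950) = 2639/2089725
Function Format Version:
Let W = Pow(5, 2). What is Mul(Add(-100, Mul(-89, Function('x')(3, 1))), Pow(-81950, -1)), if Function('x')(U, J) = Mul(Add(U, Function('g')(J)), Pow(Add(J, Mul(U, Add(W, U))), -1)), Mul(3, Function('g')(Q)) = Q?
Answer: Rational(2639, 2089725) ≈ 0.0012628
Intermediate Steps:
W = 25
Function('g')(Q) = Mul(Rational(1, 3), Q)
Function('x')(U, J) = Mul(Pow(Add(J, Mul(U, Add(25, U))), -1), Add(U, Mul(Rational(1, 3), J))) (Function('x')(U, J) = Mul(Add(U, Mul(Rational(1, 3), J)), Pow(Add(J, Mul(U, Add(25, U))), -1)) = Mul(Pow(Add(J, Mul(U, Add(25, U))), -1), Add(U, Mul(Rational(1, 3), J))))
Mul(Add(-100, Mul(-89, Function('x')(3, 1))), Pow(-81950, -1)) = Mul(Add(-100, Mul(-89, Mul(Pow(Add(1, Pow(3, 2), Mul(25, 3)), -1), Add(3, Mul(Rational(1, 3), 1))))), Pow(-81950, -1)) = Mul(Add(-100, Mul(-89, Mul(Pow(Add(1, 9, 75), -1), Add(3, Rational(1, 3))))), Rational(-1, 81950)) = Mul(Add(-100, Mul(-89, Mul(Pow(85, -1), Rational(10, 3)))), Rational(-1, 81950)) = Mul(Add(-100, Mul(-89, Mul(Rational(1, 85), Rational(10, 3)))), Rational(-1, 81950)) = Mul(Add(-100, Mul(-89, Rational(2, 51))), Rational(-1, 81950)) = Mul(Add(-100, Rational(-178, 51)), Rational(-1, 81950)) = Mul(Rational(-5278, 51), Rational(-1, 81950)) = Rational(2639, 2089725)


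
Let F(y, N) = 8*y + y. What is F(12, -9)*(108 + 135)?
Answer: 26244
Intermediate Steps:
F(y, N) = 9*y
F(12, -9)*(108 + 135) = (9*12)*(108 + 135) = 108*243 = 26244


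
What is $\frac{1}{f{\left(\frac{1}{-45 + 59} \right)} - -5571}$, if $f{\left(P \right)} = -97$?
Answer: $\frac{1}{5474} \approx 0.00018268$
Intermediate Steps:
$\frac{1}{f{\left(\frac{1}{-45 + 59} \right)} - -5571} = \frac{1}{-97 - -5571} = \frac{1}{-97 + 5571} = \frac{1}{5474}$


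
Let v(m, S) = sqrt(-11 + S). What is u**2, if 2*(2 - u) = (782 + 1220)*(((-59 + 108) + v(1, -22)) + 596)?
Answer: 416821817416 + 1292577286*I*sqrt(33) ≈ 4.1682e+11 + 7.4253e+9*I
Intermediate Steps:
u = -645643 - 1001*I*sqrt(33) (u = 2 - (782 + 1220)*(((-59 + 108) + sqrt(-11 - 22)) + 596)/2 = 2 - 1001*((49 + sqrt(-33)) + 596) = 2 - 1001*((49 + I*sqrt(33)) + 596) = 2 - 1001*(645 + I*sqrt(33)) = 2 - (1291290 + 2002*I*sqrt(33))/2 = 2 + (-645645 - 1001*I*sqrt(33)) = -645643 - 1001*I*sqrt(33) ≈ -6.4564e+5 - 5750.3*I)
u**2 = (-645643 - 1001*I*sqrt(33))**2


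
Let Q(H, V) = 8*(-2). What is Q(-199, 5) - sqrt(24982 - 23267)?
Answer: -16 - 7*sqrt(35) ≈ -57.413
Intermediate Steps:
Q(H, V) = -16
Q(-199, 5) - sqrt(24982 - 23267) = -16 - sqrt(24982 - 23267) = -16 - sqrt(1715) = -16 - 7*sqrt(35)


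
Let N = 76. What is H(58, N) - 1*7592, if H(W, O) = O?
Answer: -7516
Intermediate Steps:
H(58, N) - 1*7592 = 76 - 1*7592 = 76 - 7592 = -7516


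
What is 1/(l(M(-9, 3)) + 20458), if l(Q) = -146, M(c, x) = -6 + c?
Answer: 1/20312 ≈ 4.9232e-5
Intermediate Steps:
1/(l(M(-9, 3)) + 20458) = 1/(-146 + 20458) = 1/20312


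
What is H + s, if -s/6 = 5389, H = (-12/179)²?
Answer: -1036013550/32041 ≈ -32334.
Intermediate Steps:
H = 144/32041 (H = (-12*1/179)² = (-12/179)² = 144/32041 ≈ 0.0044942)
s = -32334 (s = -6*5389 = -32334)
H + s = 144/32041 - 32334 = -1036013550/32041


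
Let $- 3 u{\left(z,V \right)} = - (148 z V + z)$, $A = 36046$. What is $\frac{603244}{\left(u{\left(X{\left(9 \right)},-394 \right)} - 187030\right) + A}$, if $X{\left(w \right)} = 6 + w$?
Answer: $- \frac{603244}{442539} \approx -1.3631$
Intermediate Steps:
$u{\left(z,V \right)} = \frac{z}{3} + \frac{148 V z}{3}$ ($u{\left(z,V \right)} = - \frac{\left(-1\right) \left(148 z V + z\right)}{3} = - \frac{\left(-1\right) \left(148 V z + z\right)}{3} = - \frac{\left(-1\right) \left(z + 148 V z\right)}{3} = - \frac{- z - 148 V z}{3} = \frac{z}{3} + \frac{148 V z}{3}$)
$\frac{603244}{\left(u{\left(X{\left(9 \right)},-394 \right)} - 187030\right) + A} = \frac{603244}{\left(\frac{\left(6 + 9\right) \left(1 + 148 \left(-394\right)\right)}{3} - 187030\right) + 36046} = \frac{603244}{\left(\frac{1}{3} \cdot 15 \left(1 - 58312\right) - 187030\right) + 36046} = \frac{603244}{\left(\frac{1}{3} \cdot 15 \left(-58311\right) - 187030\right) + 36046} = \frac{603244}{\left(-291555 - 187030\right) + 36046} = \frac{603244}{-478585 + 36046} = \frac{603244}{-442539} = 603244 \left(- \frac{1}{442539}\right) = - \frac{603244}{442539}$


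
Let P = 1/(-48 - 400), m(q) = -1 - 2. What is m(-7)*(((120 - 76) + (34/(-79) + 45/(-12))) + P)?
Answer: -4227651/35392 ≈ -119.45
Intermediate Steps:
m(q) = -3
P = -1/448 (P = 1/(-448) = -1/448 ≈ -0.0022321)
m(-7)*(((120 - 76) + (34/(-79) + 45/(-12))) + P) = -3*(((120 - 76) + (34/(-79) + 45/(-12))) - 1/448) = -3*((44 + (34*(-1/79) + 45*(-1/12))) - 1/448) = -3*((44 + (-34/79 - 15/4)) - 1/448) = -3*((44 - 1321/316) - 1/448) = -3*(12583/316 - 1/448) = -3*1409217/35392 = -4227651/35392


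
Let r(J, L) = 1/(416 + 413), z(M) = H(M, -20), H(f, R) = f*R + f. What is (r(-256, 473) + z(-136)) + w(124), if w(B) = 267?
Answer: 2363480/829 ≈ 2851.0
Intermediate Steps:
H(f, R) = f + R*f (H(f, R) = R*f + f = f + R*f)
z(M) = -19*M (z(M) = M*(1 - 20) = M*(-19) = -19*M)
r(J, L) = 1/829
(r(-256, 473) + z(-136)) + w(124) = (1/829 - 19*(-136)) + 267 = (1/829 + 2584) + 267 = 2142137/829 + 267 = 2363480/829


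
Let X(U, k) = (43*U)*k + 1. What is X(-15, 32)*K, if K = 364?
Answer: -7512596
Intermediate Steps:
X(U, k) = 1 + 43*U*k (X(U, k) = 43*U*k + 1 = 1 + 43*U*k)
X(-15, 32)*K = (1 + 43*(-15)*32)*364 = (1 - 20640)*364 = -20639*364 = -7512596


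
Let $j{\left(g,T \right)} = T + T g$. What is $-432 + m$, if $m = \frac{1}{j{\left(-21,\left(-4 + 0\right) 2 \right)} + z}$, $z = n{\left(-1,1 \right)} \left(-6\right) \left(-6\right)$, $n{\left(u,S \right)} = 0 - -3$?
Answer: $- \frac{115775}{268} \approx -432.0$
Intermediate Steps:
$n{\left(u,S \right)} = 3$ ($n{\left(u,S \right)} = 0 + 3 = 3$)
$z = 108$ ($z = 3 \left(-6\right) \left(-6\right) = \left(-18\right) \left(-6\right) = 108$)
$m = \frac{1}{268}$ ($m = \frac{1}{\left(-4 + 0\right) 2 \left(1 - 21\right) + 108} = \frac{1}{\left(-4\right) 2 \left(-20\right) + 108} = \frac{1}{\left(-8\right) \left(-20\right) + 108} = \frac{1}{160 + 108} = \frac{1}{268} \approx 0.0037313$)
$-432 + m = -432 + \frac{1}{268} = - \frac{115775}{268}$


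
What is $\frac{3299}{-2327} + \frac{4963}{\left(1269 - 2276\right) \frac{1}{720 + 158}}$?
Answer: $- \frac{10143257171}{2343289} \approx -4328.6$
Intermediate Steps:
$\frac{3299}{-2327} + \frac{4963}{\left(1269 - 2276\right) \frac{1}{720 + 158}} = 3299 \left(- \frac{1}{2327}\right) + \frac{4963}{\left(-1007\right) \frac{1}{878}} = - \frac{3299}{2327} + \frac{4963}{\left(-1007\right) \frac{1}{878}} = - \frac{3299}{2327} + \frac{4963}{- \frac{1007}{878}} = - \frac{3299}{2327} + 4963 \left(- \frac{878}{1007}\right) = - \frac{3299}{2327} - \frac{4357514}{1007} = - \frac{10143257171}{2343289}$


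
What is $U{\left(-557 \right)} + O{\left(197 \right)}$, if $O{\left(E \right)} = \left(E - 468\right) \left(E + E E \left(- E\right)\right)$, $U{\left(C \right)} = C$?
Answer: $2071842139$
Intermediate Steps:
$O{\left(E \right)} = \left(-468 + E\right) \left(E - E^{3}\right)$ ($O{\left(E \right)} = \left(-468 + E\right) \left(E + E^{2} \left(- E\right)\right) = \left(-468 + E\right) \left(E - E^{3}\right)$)
$U{\left(-557 \right)} + O{\left(197 \right)} = -557 + 197 \left(-468 + 197 - 197^{3} + 468 \cdot 197^{2}\right) = -557 + 197 \left(-468 + 197 - 7645373 + 468 \cdot 38809\right) = -557 + 197 \left(-468 + 197 - 7645373 + 18162612\right) = -557 + 197 \cdot 10516968 = -557 + 2071842696 = 2071842139$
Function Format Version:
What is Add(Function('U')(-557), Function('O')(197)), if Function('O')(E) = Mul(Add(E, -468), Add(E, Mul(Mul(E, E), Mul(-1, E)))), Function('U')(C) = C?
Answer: 2071842139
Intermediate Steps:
Function('O')(E) = Mul(Add(-468, E), Add(E, Mul(-1, Pow(E, 3)))) (Function('O')(E) = Mul(Add(-468, E), Add(E, Mul(Pow(E, 2), Mul(-1, E)))) = Mul(Add(-468, E), Add(E, Mul(-1, Pow(E, 3)))))
Add(Function('U')(-557), Function('O')(197)) = Add(-557, Mul(197, Add(-468, 197, Mul(-1, Pow(197, 3)), Mul(468, Pow(197, 2))))) = Add(-557, Mul(197, Add(-468, 197, Mul(-1, 7645373), Mul(468, 38809)))) = Add(-557, Mul(197, Add(-468, 197, -7645373, 18162612))) = Add(-557, Mul(197, 10516968)) = Add(-557, 2071842696) = 2071842139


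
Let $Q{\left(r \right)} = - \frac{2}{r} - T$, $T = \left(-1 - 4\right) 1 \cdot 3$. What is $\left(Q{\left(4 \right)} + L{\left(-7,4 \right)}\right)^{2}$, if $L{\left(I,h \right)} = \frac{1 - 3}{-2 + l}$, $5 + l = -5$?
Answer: $\frac{1936}{9} \approx 215.11$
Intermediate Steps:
$l = -10$ ($l = -5 - 5 = -10$)
$T = -15$ ($T = \left(-5\right) 1 \cdot 3 = \left(-5\right) 3 = -15$)
$Q{\left(r \right)} = 15 - \frac{2}{r}$ ($Q{\left(r \right)} = - \frac{2}{r} - -15 = - \frac{2}{r} + 15 = 15 - \frac{2}{r}$)
$L{\left(I,h \right)} = \frac{1}{6}$ ($L{\left(I,h \right)} = \frac{1 - 3}{-2 - 10} = - \frac{2}{-12} = \left(-2\right) \left(- \frac{1}{12}\right) = \frac{1}{6}$)
$\left(Q{\left(4 \right)} + L{\left(-7,4 \right)}\right)^{2} = \left(\left(15 - \frac{2}{4}\right) + \frac{1}{6}\right)^{2} = \left(\left(15 - \frac{1}{2}\right) + \frac{1}{6}\right)^{2} = \left(\frac{29}{2} + \frac{1}{6}\right)^{2} = \left(\frac{44}{3}\right)^{2} = \frac{1936}{9}$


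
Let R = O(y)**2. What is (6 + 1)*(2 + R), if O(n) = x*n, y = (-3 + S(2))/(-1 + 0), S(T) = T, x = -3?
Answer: 77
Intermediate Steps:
y = 1 (y = (-3 + 2)/(-1 + 0) = -1/(-1) = -1*(-1) = 1)
O(n) = -3*n
R = 9 (R = (-3*1)**2 = (-3)**2 = 9)
(6 + 1)*(2 + R) = (6 + 1)*(2 + 9) = 7*11 = 77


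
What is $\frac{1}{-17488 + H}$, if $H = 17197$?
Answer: $- \frac{1}{291} \approx -0.0034364$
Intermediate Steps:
$\frac{1}{-17488 + H} = \frac{1}{-17488 + 17197} = \frac{1}{-291} = - \frac{1}{291}$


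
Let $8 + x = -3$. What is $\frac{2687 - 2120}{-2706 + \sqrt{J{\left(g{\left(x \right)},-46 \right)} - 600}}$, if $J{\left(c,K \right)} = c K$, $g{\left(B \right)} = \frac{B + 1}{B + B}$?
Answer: $- \frac{8438661}{40276813} - \frac{567 i \sqrt{75130}}{80553626} \approx -0.20952 - 0.0019293 i$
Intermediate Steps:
$x = -11$ ($x = -8 - 3 = -11$)
$g{\left(B \right)} = \frac{1 + B}{2 B}$
$J{\left(c,K \right)} = K c$
$\frac{2687 - 2120}{-2706 + \sqrt{J{\left(g{\left(x \right)},-46 \right)} - 600}} = \frac{2687 - 2120}{-2706 + \sqrt{- 46 \frac{1 - 11}{2 \left(-11\right)} - 600}} = \frac{567}{-2706 + \sqrt{- 46 \cdot \frac{1}{2} \left(- \frac{1}{11}\right) \left(-10\right) - 600}} = \frac{567}{-2706 + \sqrt{\left(-46\right) \frac{5}{11} - 600}} = \frac{567}{-2706 + \sqrt{- \frac{230}{11} - 600}} = \frac{567}{-2706 + \sqrt{- \frac{6830}{11}}} = \frac{567}{-2706 + \frac{i \sqrt{75130}}{11}}$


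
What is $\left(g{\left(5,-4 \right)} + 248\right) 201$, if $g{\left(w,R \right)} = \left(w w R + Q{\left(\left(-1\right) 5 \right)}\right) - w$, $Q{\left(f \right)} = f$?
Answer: $27738$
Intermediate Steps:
$g{\left(w,R \right)} = -5 - w + R w^{2}$ ($g{\left(w,R \right)} = \left(w w R - 5\right) - w = \left(w^{2} R - 5\right) - w = \left(R w^{2} - 5\right) - w = \left(-5 + R w^{2}\right) - w = -5 - w + R w^{2}$)
$\left(g{\left(5,-4 \right)} + 248\right) 201 = \left(\left(-5 - 5 - 4 \cdot 5^{2}\right) + 248\right) 201 = \left(\left(-5 - 5 - 100\right) + 248\right) 201 = \left(-110 + 248\right) 201 = 138 \cdot 201 = 27738$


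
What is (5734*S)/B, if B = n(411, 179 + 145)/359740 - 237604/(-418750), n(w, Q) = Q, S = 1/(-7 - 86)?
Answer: -21594405268750/199046360757 ≈ -108.49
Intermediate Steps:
S = -1/93 (S = 1/(-93) = -1/93 ≈ -0.010753)
B = 2140283449/3766028125 (B = (179 + 145)/359740 - 237604/(-418750) = 324*(1/359740) - 237604*(-1/418750) = 81/89935 + 118802/209375 = 2140283449/3766028125 ≈ 0.56831)
(5734*S)/B = (5734*(-1/93))/(2140283449/3766028125) = -5734/93*3766028125/2140283449 = -21594405268750/199046360757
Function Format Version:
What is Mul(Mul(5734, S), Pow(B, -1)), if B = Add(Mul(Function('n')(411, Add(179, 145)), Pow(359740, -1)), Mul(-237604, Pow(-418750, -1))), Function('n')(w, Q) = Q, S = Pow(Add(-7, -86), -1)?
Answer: Rational(-21594405268750, 199046360757) ≈ -108.49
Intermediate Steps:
S = Rational(-1, 93) (S = Pow(-93, -1) = Rational(-1, 93) ≈ -0.010753)
B = Rational(2140283449, 3766028125) (B = Add(Mul(Add(179, 145), Pow(359740, -1)), Mul(-237604, Pow(-418750, -1))) = Add(Mul(324, Rational(1, 359740)), Mul(-237604, Rational(-1, 418750))) = Add(Rational(81, 89935), Rational(118802, 209375)) = Rational(2140283449, 3766028125) ≈ 0.56831)
Mul(Mul(5734, S), Pow(B, -1)) = Mul(Mul(5734, Rational(-1, 93)), Pow(Rational(2140283449, 3766028125), -1)) = Mul(Rational(-5734, 93), Rational(3766028125, 2140283449)) = Rational(-21594405268750, 199046360757)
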